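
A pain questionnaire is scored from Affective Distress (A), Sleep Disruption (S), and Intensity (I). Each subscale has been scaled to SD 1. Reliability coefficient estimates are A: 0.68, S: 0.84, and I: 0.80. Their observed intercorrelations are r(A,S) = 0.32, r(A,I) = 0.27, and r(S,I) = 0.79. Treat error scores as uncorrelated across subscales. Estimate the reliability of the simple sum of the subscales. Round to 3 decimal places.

Var(A+S+I) = 3 + 2·[0.32 + 0.27 + 0.79] = 3 + 2.76 = 5.76.
Under uncorrelated errors the observed covariances equal the true-score covariances, so only the own-variance terms attenuate.
True-score variance = [0.68 + 0.84 + 0.80] + 2.76 = 2.32 + 2.76 = 5.08.
Reliability = 5.08 / 5.76 = 0.882.

0.882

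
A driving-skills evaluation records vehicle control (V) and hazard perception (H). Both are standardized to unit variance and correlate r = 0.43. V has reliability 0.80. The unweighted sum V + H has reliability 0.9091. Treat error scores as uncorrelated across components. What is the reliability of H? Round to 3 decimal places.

0.940

Var(V+H) = 2 + 2·0.43 = 2.860.
True-score variance = ρ_V + ρ_H + 2·0.43, so 0.9091 = (0.80 + ρ_H + 0.86) / 2.860.
ρ_H = 0.9091·2.860 − 0.80 − 0.86 = 0.940.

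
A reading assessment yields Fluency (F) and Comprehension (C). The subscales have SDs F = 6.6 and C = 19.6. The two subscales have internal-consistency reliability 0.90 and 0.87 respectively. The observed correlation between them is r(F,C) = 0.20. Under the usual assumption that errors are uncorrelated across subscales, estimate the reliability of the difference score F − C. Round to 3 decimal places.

0.856

Var(F−C) = 6.6² + 19.6² − 2·6.6·19.6·0.20 = 427.72 − 51.744 = 375.976.
Under uncorrelated errors the observed covariances equal the true-score covariances, so only the own-variance terms attenuate.
True-score variance = [6.6²·0.90 + 19.6²·0.87] − 51.744 = 373.423 − 51.744 = 321.679.
Reliability = 321.679 / 375.976 = 0.856.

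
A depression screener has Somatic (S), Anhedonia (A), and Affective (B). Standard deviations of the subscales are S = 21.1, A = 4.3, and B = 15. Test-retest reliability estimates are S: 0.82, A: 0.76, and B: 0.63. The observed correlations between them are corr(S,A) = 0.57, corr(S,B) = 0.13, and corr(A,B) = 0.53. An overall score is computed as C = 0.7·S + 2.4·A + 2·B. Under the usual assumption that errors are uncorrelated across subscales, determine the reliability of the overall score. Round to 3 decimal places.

Var(C) = 0.7²·21.1² + 2.4²·4.3² + 2²·15² + 2·[1.68·21.1·4.3·0.57 + 1.4·21.1·15·0.13 + 4.8·4.3·15·0.53] = 1224.66 + 617.148 = 1841.8.
Because errors are independent across components, Cov(Tᵢ,Tⱼ) = Cov(Xᵢ,Xⱼ); the off-diagonal part of the true-score variance is the same as above.
True-score variance = [0.7²·21.1²·0.82 + 2.4²·4.3²·0.76 + 2²·15²·0.63] + 617.148 = 826.827 + 617.148 = 1443.98.
Reliability = 1443.98 / 1841.8 = 0.784.

0.784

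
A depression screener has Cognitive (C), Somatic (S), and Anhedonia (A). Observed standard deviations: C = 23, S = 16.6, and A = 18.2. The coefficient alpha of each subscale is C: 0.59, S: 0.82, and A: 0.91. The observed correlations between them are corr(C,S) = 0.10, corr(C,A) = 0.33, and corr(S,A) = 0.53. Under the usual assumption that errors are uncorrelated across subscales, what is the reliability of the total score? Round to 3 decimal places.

0.836

Var(C+S+A) = 23² + 16.6² + 18.2² + 2·[23·16.6·0.10 + 23·18.2·0.33 + 16.6·18.2·0.53] = 1135.8 + 672.883 = 1808.68.
With uncorrelated errors the cross-covariances are all true-score covariance, so they carry over unchanged; only the diagonal terms shrink to ρᵢσᵢ².
True-score variance = [23²·0.59 + 16.6²·0.82 + 18.2²·0.91] + 672.883 = 839.498 + 672.883 = 1512.38.
Reliability = 1512.38 / 1808.68 = 0.836.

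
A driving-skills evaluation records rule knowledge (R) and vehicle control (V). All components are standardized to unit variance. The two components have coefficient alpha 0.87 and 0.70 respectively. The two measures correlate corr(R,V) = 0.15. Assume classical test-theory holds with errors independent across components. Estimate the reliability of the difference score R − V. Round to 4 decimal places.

Var(R−V) = 1 + 1 − 2·0.15 = 2 − 0.3 = 1.7.
Under uncorrelated errors the observed covariances equal the true-score covariances, so only the own-variance terms attenuate.
True-score variance = [0.87 + 0.70] − 0.3 = 1.57 − 0.3 = 1.27.
Reliability = 1.27 / 1.7 = 0.7471.

0.7471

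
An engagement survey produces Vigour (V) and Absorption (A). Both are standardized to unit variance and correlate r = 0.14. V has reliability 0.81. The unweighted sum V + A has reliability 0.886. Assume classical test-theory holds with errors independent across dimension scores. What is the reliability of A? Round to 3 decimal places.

Var(V+A) = 2 + 2·0.14 = 2.280.
True-score variance = ρ_V + ρ_A + 2·0.14, so 0.886 = (0.81 + ρ_A + 0.28) / 2.280.
ρ_A = 0.886·2.280 − 0.81 − 0.28 = 0.930.

0.930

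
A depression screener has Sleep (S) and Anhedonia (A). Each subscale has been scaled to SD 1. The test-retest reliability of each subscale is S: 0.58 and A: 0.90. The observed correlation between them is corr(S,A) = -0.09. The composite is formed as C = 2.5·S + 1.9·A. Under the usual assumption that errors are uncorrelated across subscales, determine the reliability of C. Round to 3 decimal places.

Var(C) = 2.5² + 1.9² + 2·[4.75·(-0.09)] = 9.86 − 0.855 = 9.005.
With uncorrelated errors the cross-covariances are all true-score covariance, so they carry over unchanged; only the diagonal terms shrink to ρᵢσᵢ².
True-score variance = [2.5²·0.58 + 1.9²·0.90] − 0.855 = 6.874 − 0.855 = 6.019.
Reliability = 6.019 / 9.005 = 0.668.

0.668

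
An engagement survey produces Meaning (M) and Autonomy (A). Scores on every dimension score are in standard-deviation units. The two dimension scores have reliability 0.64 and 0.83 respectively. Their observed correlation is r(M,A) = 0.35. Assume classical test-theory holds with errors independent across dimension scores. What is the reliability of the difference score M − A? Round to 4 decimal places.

Var(M−A) = 1 + 1 − 2·0.35 = 2 − 0.7 = 1.3.
Because errors are independent across components, Cov(Tᵢ,Tⱼ) = Cov(Xᵢ,Xⱼ); the off-diagonal part of the true-score variance is the same as above.
True-score variance = [0.64 + 0.83] − 0.7 = 1.47 − 0.7 = 0.77.
Reliability = 0.77 / 1.3 = 0.5923.

0.5923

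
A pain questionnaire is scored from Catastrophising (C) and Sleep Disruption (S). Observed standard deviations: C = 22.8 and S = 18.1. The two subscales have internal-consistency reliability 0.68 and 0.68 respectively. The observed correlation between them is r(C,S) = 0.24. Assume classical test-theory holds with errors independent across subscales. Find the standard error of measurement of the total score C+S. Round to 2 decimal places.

16.47

Var(total) = 847.45 + 198.086 = 1045.54.
True-score variance = 576.266 + 198.086 = 774.352, so reliability = 0.7406.
Error variance = 1045.54 − 774.352 = 271.184; SEM = √271.184 = 16.47.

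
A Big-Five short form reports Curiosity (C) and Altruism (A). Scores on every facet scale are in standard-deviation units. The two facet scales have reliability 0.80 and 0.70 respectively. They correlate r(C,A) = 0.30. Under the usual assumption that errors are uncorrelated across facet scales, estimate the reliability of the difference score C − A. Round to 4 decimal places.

0.6429

Var(C−A) = 1 + 1 − 2·0.30 = 2 − 0.6 = 1.4.
Because errors are independent across components, Cov(Tᵢ,Tⱼ) = Cov(Xᵢ,Xⱼ); the off-diagonal part of the true-score variance is the same as above.
True-score variance = [0.80 + 0.70] − 0.6 = 1.5 − 0.6 = 0.9.
Reliability = 0.9 / 1.4 = 0.6429.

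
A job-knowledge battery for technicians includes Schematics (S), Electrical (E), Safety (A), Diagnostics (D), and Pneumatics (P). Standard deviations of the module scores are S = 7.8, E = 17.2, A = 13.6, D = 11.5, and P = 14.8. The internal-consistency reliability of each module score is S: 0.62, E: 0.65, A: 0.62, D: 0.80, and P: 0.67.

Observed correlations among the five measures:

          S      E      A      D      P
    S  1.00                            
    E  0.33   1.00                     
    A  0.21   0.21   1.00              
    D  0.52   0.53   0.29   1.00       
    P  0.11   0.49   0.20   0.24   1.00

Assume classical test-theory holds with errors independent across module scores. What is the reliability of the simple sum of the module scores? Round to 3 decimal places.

0.849

Var(S+E+A+D+P) = 7.8² + 17.2² + 13.6² + 11.5² + 14.8² + 2·[7.8·17.2·0.33 + 7.8·13.6·0.21 + 7.8·11.5·0.52 + 7.8·14.8·0.11 + 17.2·13.6·0.21 + 17.2·11.5·0.53 + 17.2·14.8·0.49 + 13.6·11.5·0.29 + 13.6·14.8·0.20 + 11.5·14.8·0.24] = 892.93 + 1062.09 = 1955.02.
Under uncorrelated errors the observed covariances equal the true-score covariances, so only the own-variance terms attenuate.
True-score variance = [7.8²·0.62 + 17.2²·0.65 + 13.6²·0.62 + 11.5²·0.80 + 14.8²·0.67] + 1062.09 = 597.249 + 1062.09 = 1659.34.
Reliability = 1659.34 / 1955.02 = 0.849.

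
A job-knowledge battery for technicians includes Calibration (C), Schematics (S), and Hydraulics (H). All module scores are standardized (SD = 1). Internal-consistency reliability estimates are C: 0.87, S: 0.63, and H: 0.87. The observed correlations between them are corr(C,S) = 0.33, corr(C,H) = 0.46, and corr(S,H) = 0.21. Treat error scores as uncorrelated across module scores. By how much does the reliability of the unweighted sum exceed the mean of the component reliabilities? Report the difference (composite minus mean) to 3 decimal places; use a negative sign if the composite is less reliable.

Var(sum) = 3 + 2 = 5; true-score variance = 2.37 + 2 = 4.37; composite reliability = 0.8740.
Mean component reliability = 0.7900.
Difference = 0.8740 − 0.7900 = 0.084.

0.084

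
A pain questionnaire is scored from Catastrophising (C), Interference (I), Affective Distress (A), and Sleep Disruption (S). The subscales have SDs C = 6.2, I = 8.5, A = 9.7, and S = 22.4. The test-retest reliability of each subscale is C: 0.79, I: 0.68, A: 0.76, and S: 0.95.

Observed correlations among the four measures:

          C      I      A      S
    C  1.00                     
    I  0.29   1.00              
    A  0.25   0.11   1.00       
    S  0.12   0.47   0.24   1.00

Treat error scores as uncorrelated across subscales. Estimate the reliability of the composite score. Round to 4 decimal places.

0.9284

Var(C+I+A+S) = 6.2² + 8.5² + 9.7² + 22.4² + 2·[6.2·8.5·0.29 + 6.2·9.7·0.25 + 6.2·22.4·0.12 + 8.5·9.7·0.11 + 8.5·22.4·0.47 + 9.7·22.4·0.24] = 706.54 + 395.377 = 1101.92.
With uncorrelated errors the cross-covariances are all true-score covariance, so they carry over unchanged; only the diagonal terms shrink to ρᵢσᵢ².
True-score variance = [6.2²·0.79 + 8.5²·0.68 + 9.7²·0.76 + 22.4²·0.95] + 395.377 = 627.678 + 395.377 = 1023.05.
Reliability = 1023.05 / 1101.92 = 0.9284.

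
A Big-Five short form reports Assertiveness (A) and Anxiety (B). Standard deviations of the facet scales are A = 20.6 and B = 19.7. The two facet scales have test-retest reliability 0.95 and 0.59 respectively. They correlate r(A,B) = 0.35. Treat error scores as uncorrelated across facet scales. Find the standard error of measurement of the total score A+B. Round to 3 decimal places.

Var(total) = 812.45 + 284.074 = 1096.52.
True-score variance = 632.115 + 284.074 = 916.189, so reliability = 0.8355.
Error variance = 1096.52 − 916.189 = 180.335; SEM = √180.335 = 13.429.

13.429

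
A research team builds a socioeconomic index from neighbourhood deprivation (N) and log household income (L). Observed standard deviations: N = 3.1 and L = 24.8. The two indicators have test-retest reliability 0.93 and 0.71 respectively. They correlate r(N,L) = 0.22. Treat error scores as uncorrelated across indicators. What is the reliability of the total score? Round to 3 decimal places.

0.728

Var(N+L) = 3.1² + 24.8² + 2·[3.1·24.8·0.22] = 624.65 + 33.8272 = 658.477.
Because errors are independent across components, Cov(Tᵢ,Tⱼ) = Cov(Xᵢ,Xⱼ); the off-diagonal part of the true-score variance is the same as above.
True-score variance = [3.1²·0.93 + 24.8²·0.71] + 33.8272 = 445.616 + 33.8272 = 479.443.
Reliability = 479.443 / 658.477 = 0.728.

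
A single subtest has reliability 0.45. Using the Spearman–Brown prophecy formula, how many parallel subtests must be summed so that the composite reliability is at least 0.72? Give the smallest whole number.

4

k ≥ ρ*(1−ρ₁)/(ρ₁(1−ρ*)) = 0.72·0.55 / (0.45·0.28) = 3.143.
Smallest integer k = 4.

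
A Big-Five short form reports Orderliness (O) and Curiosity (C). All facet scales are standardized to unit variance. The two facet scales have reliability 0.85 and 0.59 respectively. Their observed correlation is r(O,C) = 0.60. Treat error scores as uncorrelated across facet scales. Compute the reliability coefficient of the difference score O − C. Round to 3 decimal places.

Var(O−C) = 1 + 1 − 2·0.60 = 2 − 1.2 = 0.8.
With uncorrelated errors the cross-covariances are all true-score covariance, so they carry over unchanged; only the diagonal terms shrink to ρᵢσᵢ².
True-score variance = [0.85 + 0.59] − 1.2 = 1.44 − 1.2 = 0.24.
Reliability = 0.24 / 0.8 = 0.300.

0.300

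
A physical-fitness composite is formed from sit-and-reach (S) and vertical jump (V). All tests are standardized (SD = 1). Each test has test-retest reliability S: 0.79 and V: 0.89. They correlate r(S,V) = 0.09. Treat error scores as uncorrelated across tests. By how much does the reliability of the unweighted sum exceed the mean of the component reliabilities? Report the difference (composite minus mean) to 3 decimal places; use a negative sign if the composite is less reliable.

0.013

Var(sum) = 2 + 0.18 = 2.18; true-score variance = 1.68 + 0.18 = 1.86; composite reliability = 0.8532.
Mean component reliability = 0.8400.
Difference = 0.8532 − 0.8400 = 0.013.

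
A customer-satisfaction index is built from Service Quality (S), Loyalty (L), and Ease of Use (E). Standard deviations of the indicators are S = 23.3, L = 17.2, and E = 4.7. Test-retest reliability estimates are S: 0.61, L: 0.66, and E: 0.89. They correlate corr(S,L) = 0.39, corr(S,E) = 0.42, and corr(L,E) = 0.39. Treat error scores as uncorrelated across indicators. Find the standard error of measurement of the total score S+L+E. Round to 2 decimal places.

17.74

Var(total) = 860.82 + 467.636 = 1328.46.
True-score variance = 546.077 + 467.636 = 1013.71, so reliability = 0.7631.
Error variance = 1328.46 − 1013.71 = 314.743; SEM = √314.743 = 17.74.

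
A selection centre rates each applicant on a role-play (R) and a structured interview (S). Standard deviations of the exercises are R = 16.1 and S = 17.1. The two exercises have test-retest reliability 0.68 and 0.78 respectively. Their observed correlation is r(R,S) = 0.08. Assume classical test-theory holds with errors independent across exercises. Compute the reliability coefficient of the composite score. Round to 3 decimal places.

0.753

Var(R+S) = 16.1² + 17.1² + 2·[16.1·17.1·0.08] = 551.62 + 44.0496 = 595.67.
With uncorrelated errors the cross-covariances are all true-score covariance, so they carry over unchanged; only the diagonal terms shrink to ρᵢσᵢ².
True-score variance = [16.1²·0.68 + 17.1²·0.78] + 44.0496 = 404.343 + 44.0496 = 448.392.
Reliability = 448.392 / 595.67 = 0.753.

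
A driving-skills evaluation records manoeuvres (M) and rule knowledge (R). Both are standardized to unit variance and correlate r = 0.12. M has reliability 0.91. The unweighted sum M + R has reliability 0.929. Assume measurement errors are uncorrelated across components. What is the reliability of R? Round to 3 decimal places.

0.931

Var(M+R) = 2 + 2·0.12 = 2.240.
True-score variance = ρ_M + ρ_R + 2·0.12, so 0.929 = (0.91 + ρ_R + 0.24) / 2.240.
ρ_R = 0.929·2.240 − 0.91 − 0.24 = 0.931.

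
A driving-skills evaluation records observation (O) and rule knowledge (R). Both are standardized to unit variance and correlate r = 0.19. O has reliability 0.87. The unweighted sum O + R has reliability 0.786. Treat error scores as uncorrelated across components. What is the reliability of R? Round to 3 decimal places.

0.621

Var(O+R) = 2 + 2·0.19 = 2.380.
True-score variance = ρ_O + ρ_R + 2·0.19, so 0.786 = (0.87 + ρ_R + 0.38) / 2.380.
ρ_R = 0.786·2.380 − 0.87 − 0.38 = 0.621.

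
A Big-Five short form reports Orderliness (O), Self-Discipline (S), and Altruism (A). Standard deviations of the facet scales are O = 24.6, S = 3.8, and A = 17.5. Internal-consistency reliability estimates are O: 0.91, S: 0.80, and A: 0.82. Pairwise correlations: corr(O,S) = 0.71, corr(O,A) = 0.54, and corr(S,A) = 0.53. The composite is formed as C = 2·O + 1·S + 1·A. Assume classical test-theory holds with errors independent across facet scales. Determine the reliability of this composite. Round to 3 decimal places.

Var(C) = 2²·24.6² + 3.8² + 17.5² + 2·[2·24.6·3.8·0.71 + 2·24.6·17.5·0.54 + 3.8·17.5·0.53] = 2741.33 + 1265.85 = 4007.18.
Because errors are independent across components, Cov(Tᵢ,Tⱼ) = Cov(Xᵢ,Xⱼ); the off-diagonal part of the true-score variance is the same as above.
True-score variance = [2²·24.6²·0.91 + 3.8²·0.80 + 17.5²·0.82] + 1265.85 = 2465.46 + 1265.85 = 3731.31.
Reliability = 3731.31 / 4007.18 = 0.931.

0.931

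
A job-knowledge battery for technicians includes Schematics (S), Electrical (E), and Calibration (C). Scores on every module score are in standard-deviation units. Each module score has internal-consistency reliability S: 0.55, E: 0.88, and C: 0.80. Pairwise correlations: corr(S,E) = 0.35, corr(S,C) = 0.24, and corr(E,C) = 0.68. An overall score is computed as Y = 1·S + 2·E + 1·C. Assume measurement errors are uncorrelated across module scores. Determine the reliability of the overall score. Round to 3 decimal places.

Var(Y) = 1 + 2² + 1 + 2·[2·0.35 + 0.24 + 2·0.68] = 6 + 4.6 = 10.6.
Because errors are independent across components, Cov(Tᵢ,Tⱼ) = Cov(Xᵢ,Xⱼ); the off-diagonal part of the true-score variance is the same as above.
True-score variance = [0.55 + 2²·0.88 + 0.80] + 4.6 = 4.87 + 4.6 = 9.47.
Reliability = 9.47 / 10.6 = 0.893.

0.893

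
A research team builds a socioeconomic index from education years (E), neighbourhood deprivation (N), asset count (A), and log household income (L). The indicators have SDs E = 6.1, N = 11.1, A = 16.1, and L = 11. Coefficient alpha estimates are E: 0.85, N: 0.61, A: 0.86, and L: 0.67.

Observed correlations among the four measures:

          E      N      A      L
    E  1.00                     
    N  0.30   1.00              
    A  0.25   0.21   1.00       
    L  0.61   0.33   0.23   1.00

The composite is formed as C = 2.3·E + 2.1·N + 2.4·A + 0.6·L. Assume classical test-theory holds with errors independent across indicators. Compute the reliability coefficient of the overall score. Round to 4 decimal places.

Var(C) = 2.3²·6.1² + 2.1²·11.1² + 2.4²·16.1² + 0.6²·11² + 2·[4.83·6.1·11.1·0.30 + 5.52·6.1·16.1·0.25 + 1.38·6.1·11·0.61 + 5.04·11.1·16.1·0.21 + 1.26·11.1·11·0.33 + 1.44·16.1·11·0.23] = 2276.81 + 1177.4 = 3454.2.
With uncorrelated errors the cross-covariances are all true-score covariance, so they carry over unchanged; only the diagonal terms shrink to ρᵢσᵢ².
True-score variance = [2.3²·6.1²·0.85 + 2.1²·11.1²·0.61 + 2.4²·16.1²·0.86 + 0.6²·11²·0.67] + 1177.4 = 1811.97 + 1177.4 = 2989.37.
Reliability = 2989.37 / 3454.2 = 0.8654.

0.8654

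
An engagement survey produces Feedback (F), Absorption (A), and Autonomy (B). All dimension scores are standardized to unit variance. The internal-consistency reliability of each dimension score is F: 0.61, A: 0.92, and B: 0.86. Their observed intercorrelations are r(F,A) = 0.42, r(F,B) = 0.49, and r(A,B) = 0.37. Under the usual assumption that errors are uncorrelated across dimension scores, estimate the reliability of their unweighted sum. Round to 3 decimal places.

0.890

Var(F+A+B) = 3 + 2·[0.42 + 0.49 + 0.37] = 3 + 2.56 = 5.56.
Because errors are independent across components, Cov(Tᵢ,Tⱼ) = Cov(Xᵢ,Xⱼ); the off-diagonal part of the true-score variance is the same as above.
True-score variance = [0.61 + 0.92 + 0.86] + 2.56 = 2.39 + 2.56 = 4.95.
Reliability = 4.95 / 5.56 = 0.890.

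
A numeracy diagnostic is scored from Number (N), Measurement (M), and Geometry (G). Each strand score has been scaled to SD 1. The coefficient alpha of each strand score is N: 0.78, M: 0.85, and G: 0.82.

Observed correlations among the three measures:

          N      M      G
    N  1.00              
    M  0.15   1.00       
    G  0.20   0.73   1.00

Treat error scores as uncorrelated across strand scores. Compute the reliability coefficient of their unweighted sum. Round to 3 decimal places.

0.893

Var(N+M+G) = 3 + 2·[0.15 + 0.20 + 0.73] = 3 + 2.16 = 5.16.
Under uncorrelated errors the observed covariances equal the true-score covariances, so only the own-variance terms attenuate.
True-score variance = [0.78 + 0.85 + 0.82] + 2.16 = 2.45 + 2.16 = 4.61.
Reliability = 4.61 / 5.16 = 0.893.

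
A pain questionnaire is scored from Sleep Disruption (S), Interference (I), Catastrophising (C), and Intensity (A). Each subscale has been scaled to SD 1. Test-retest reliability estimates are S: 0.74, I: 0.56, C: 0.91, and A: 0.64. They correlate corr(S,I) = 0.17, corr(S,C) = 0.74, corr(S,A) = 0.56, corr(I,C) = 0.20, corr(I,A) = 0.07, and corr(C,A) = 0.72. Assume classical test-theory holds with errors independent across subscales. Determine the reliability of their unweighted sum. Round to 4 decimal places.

0.8711

Var(S+I+C+A) = 4 + 2·[0.17 + 0.74 + 0.56 + 0.20 + 0.07 + 0.72] = 4 + 4.92 = 8.92.
Under uncorrelated errors the observed covariances equal the true-score covariances, so only the own-variance terms attenuate.
True-score variance = [0.74 + 0.56 + 0.91 + 0.64] + 4.92 = 2.85 + 4.92 = 7.77.
Reliability = 7.77 / 8.92 = 0.8711.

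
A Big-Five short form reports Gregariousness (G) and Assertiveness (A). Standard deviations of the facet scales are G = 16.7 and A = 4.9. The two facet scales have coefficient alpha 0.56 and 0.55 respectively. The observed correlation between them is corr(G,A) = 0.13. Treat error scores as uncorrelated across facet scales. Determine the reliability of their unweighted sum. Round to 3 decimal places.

0.588

Var(G+A) = 16.7² + 4.9² + 2·[16.7·4.9·0.13] = 302.9 + 21.2758 = 324.176.
Under uncorrelated errors the observed covariances equal the true-score covariances, so only the own-variance terms attenuate.
True-score variance = [16.7²·0.56 + 4.9²·0.55] + 21.2758 = 169.384 + 21.2758 = 190.66.
Reliability = 190.66 / 324.176 = 0.588.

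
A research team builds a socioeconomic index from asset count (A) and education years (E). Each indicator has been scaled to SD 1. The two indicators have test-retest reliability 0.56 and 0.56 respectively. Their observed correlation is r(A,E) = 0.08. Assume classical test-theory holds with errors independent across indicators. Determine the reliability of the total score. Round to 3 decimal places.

Var(A+E) = 2 + 2·[0.08] = 2 + 0.16 = 2.16.
Under uncorrelated errors the observed covariances equal the true-score covariances, so only the own-variance terms attenuate.
True-score variance = [0.56 + 0.56] + 0.16 = 1.12 + 0.16 = 1.28.
Reliability = 1.28 / 2.16 = 0.593.

0.593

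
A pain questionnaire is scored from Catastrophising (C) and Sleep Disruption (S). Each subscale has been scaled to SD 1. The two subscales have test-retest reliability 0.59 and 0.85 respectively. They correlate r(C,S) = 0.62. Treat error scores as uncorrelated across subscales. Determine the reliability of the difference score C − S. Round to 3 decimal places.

0.263

Var(C−S) = 1 + 1 − 2·0.62 = 2 − 1.24 = 0.76.
Under uncorrelated errors the observed covariances equal the true-score covariances, so only the own-variance terms attenuate.
True-score variance = [0.59 + 0.85] − 1.24 = 1.44 − 1.24 = 0.2.
Reliability = 0.2 / 0.76 = 0.263.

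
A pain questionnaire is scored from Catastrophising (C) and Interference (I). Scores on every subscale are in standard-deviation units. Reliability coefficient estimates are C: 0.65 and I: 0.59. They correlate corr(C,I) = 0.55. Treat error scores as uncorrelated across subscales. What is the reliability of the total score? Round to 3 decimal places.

0.755

Var(C+I) = 2 + 2·[0.55] = 2 + 1.1 = 3.1.
Under uncorrelated errors the observed covariances equal the true-score covariances, so only the own-variance terms attenuate.
True-score variance = [0.65 + 0.59] + 1.1 = 1.24 + 1.1 = 2.34.
Reliability = 2.34 / 3.1 = 0.755.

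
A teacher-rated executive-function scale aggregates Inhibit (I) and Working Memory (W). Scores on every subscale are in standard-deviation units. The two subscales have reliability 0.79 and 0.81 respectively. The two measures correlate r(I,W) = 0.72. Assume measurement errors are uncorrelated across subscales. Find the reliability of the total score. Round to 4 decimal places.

0.8837

Var(I+W) = 2 + 2·[0.72] = 2 + 1.44 = 3.44.
Under uncorrelated errors the observed covariances equal the true-score covariances, so only the own-variance terms attenuate.
True-score variance = [0.79 + 0.81] + 1.44 = 1.6 + 1.44 = 3.04.
Reliability = 3.04 / 3.44 = 0.8837.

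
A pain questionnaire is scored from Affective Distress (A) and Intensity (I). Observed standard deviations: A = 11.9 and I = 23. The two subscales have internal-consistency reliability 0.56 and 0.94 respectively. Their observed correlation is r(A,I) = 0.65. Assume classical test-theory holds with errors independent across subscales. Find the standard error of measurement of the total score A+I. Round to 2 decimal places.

9.70

Var(total) = 670.61 + 355.81 = 1026.42.
True-score variance = 576.562 + 355.81 = 932.372, so reliability = 0.9084.
Error variance = 1026.42 − 932.372 = 94.0484; SEM = √94.0484 = 9.70.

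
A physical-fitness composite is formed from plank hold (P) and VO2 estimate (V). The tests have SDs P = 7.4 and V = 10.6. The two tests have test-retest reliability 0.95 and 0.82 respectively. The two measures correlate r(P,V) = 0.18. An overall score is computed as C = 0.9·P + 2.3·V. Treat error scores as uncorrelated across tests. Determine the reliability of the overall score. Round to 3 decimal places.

Var(C) = 0.9²·7.4² + 2.3²·10.6² + 2·[2.07·7.4·10.6·0.18] = 638.74 + 58.4535 = 697.193.
Because errors are independent across components, Cov(Tᵢ,Tⱼ) = Cov(Xᵢ,Xⱼ); the off-diagonal part of the true-score variance is the same as above.
True-score variance = [0.9²·7.4²·0.95 + 2.3²·10.6²·0.82] + 58.4535 = 529.533 + 58.4535 = 587.987.
Reliability = 587.987 / 697.193 = 0.843.

0.843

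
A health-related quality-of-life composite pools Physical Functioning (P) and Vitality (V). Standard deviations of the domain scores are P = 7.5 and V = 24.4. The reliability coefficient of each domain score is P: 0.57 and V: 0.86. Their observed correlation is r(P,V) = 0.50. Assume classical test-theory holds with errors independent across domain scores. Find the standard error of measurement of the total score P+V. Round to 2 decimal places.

10.37

Var(total) = 651.61 + 183 = 834.61.
True-score variance = 544.072 + 183 = 727.072, so reliability = 0.8712.
Error variance = 834.61 − 727.072 = 107.538; SEM = √107.538 = 10.37.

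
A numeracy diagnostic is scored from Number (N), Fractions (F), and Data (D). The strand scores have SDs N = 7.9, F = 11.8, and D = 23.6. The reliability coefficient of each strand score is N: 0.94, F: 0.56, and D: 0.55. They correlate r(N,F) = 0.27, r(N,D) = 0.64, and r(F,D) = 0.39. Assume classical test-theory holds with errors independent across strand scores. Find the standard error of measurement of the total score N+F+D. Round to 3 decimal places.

Var(total) = 758.61 + 506.196 = 1264.81.
True-score variance = 442.968 + 506.196 = 949.164, so reliability = 0.7504.
Error variance = 1264.81 − 949.164 = 315.642; SEM = √315.642 = 17.766.

17.766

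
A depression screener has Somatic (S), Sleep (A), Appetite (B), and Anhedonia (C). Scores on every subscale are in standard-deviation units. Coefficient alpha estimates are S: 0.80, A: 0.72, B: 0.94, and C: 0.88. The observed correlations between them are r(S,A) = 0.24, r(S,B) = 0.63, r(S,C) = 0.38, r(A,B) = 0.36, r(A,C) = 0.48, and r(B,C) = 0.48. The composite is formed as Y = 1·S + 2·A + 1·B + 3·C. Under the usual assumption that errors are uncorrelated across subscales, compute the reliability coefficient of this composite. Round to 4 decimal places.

Var(Y) = 1 + 2² + 1 + 3² + 2·[2·0.24 + 0.63 + 3·0.38 + 2·0.36 + 6·0.48 + 3·0.48] = 15 + 14.58 = 29.58.
With uncorrelated errors the cross-covariances are all true-score covariance, so they carry over unchanged; only the diagonal terms shrink to ρᵢσᵢ².
True-score variance = [0.80 + 2²·0.72 + 0.94 + 3²·0.88] + 14.58 = 12.54 + 14.58 = 27.12.
Reliability = 27.12 / 29.58 = 0.9168.

0.9168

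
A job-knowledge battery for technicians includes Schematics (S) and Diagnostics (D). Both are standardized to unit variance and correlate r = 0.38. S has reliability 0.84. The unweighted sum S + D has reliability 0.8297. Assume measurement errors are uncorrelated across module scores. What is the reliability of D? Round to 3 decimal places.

Var(S+D) = 2 + 2·0.38 = 2.760.
True-score variance = ρ_S + ρ_D + 2·0.38, so 0.8297 = (0.84 + ρ_D + 0.76) / 2.760.
ρ_D = 0.8297·2.760 − 0.84 − 0.76 = 0.690.

0.690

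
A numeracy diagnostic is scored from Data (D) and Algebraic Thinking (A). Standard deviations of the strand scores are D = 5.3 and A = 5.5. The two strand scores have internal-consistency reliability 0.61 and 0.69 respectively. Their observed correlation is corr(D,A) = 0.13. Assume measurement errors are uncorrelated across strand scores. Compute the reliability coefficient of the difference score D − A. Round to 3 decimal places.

0.599

Var(D−A) = 5.3² + 5.5² − 2·5.3·5.5·0.13 = 58.34 − 7.579 = 50.761.
With uncorrelated errors the cross-covariances are all true-score covariance, so they carry over unchanged; only the diagonal terms shrink to ρᵢσᵢ².
True-score variance = [5.3²·0.61 + 5.5²·0.69] − 7.579 = 38.0074 − 7.579 = 30.4284.
Reliability = 30.4284 / 50.761 = 0.599.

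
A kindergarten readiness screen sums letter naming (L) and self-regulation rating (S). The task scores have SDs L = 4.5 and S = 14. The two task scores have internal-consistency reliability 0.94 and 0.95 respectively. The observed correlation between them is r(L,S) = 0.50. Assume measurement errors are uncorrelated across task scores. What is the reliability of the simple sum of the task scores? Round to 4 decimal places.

Var(L+S) = 4.5² + 14² + 2·[4.5·14·0.50] = 216.25 + 63 = 279.25.
Because errors are independent across components, Cov(Tᵢ,Tⱼ) = Cov(Xᵢ,Xⱼ); the off-diagonal part of the true-score variance is the same as above.
True-score variance = [4.5²·0.94 + 14²·0.95] + 63 = 205.235 + 63 = 268.235.
Reliability = 268.235 / 279.25 = 0.9606.

0.9606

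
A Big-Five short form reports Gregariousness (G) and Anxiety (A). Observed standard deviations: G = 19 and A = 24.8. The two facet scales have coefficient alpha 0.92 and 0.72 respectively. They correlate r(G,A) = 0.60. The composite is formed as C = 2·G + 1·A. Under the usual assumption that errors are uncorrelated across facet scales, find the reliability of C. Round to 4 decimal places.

Var(C) = 2²·19² + 24.8² + 2·[2·19·24.8·0.60] = 2059.04 + 1130.88 = 3189.92.
With uncorrelated errors the cross-covariances are all true-score covariance, so they carry over unchanged; only the diagonal terms shrink to ρᵢσᵢ².
True-score variance = [2²·19²·0.92 + 24.8²·0.72] + 1130.88 = 1771.31 + 1130.88 = 2902.19.
Reliability = 2902.19 / 3189.92 = 0.9098.

0.9098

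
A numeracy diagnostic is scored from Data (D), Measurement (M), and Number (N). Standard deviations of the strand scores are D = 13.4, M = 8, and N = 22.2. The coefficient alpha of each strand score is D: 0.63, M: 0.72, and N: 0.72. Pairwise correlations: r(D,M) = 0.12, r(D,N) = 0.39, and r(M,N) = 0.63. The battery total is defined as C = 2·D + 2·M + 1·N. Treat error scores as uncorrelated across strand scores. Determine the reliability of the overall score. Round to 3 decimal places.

Var(C) = 2²·13.4² + 2²·8² + 22.2² + 2·[4·13.4·8·0.12 + 2·13.4·22.2·0.39 + 2·8·22.2·0.63] = 1467.08 + 1014.53 = 2481.61.
Under uncorrelated errors the observed covariances equal the true-score covariances, so only the own-variance terms attenuate.
True-score variance = [2²·13.4²·0.63 + 2²·8²·0.72 + 22.2²·0.72] + 1014.53 = 991.656 + 1014.53 = 2006.19.
Reliability = 2006.19 / 2481.61 = 0.808.

0.808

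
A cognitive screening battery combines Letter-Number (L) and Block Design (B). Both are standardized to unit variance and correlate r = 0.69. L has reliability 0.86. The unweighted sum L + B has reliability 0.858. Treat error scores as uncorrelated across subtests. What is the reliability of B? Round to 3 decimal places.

0.660

Var(L+B) = 2 + 2·0.69 = 3.380.
True-score variance = ρ_L + ρ_B + 2·0.69, so 0.858 = (0.86 + ρ_B + 1.38) / 3.380.
ρ_B = 0.858·3.380 − 0.86 − 1.38 = 0.660.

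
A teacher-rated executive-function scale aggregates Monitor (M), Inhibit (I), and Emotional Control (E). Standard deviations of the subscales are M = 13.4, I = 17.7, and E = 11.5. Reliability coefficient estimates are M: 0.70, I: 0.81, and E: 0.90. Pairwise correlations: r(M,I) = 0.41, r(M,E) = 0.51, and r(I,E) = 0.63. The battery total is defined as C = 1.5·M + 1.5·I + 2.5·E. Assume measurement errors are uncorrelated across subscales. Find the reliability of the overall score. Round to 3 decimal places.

0.914

Var(C) = 1.5²·13.4² + 1.5²·17.7² + 2.5²·11.5² + 2·[2.25·13.4·17.7·0.41 + 3.75·13.4·11.5·0.51 + 3.75·17.7·11.5·0.63] = 1935.47 + 1988.8 = 3924.28.
Under uncorrelated errors the observed covariances equal the true-score covariances, so only the own-variance terms attenuate.
True-score variance = [1.5²·13.4²·0.70 + 1.5²·17.7²·0.81 + 2.5²·11.5²·0.90] + 1988.8 = 1597.68 + 1988.8 = 3586.49.
Reliability = 3586.49 / 3924.28 = 0.914.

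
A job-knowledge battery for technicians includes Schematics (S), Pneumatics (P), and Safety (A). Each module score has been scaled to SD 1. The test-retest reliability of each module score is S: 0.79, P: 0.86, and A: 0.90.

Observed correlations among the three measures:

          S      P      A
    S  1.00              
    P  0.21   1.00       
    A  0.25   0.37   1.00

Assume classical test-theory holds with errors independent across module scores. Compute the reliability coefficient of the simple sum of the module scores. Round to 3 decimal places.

Var(S+P+A) = 3 + 2·[0.21 + 0.25 + 0.37] = 3 + 1.66 = 4.66.
Because errors are independent across components, Cov(Tᵢ,Tⱼ) = Cov(Xᵢ,Xⱼ); the off-diagonal part of the true-score variance is the same as above.
True-score variance = [0.79 + 0.86 + 0.90] + 1.66 = 2.55 + 1.66 = 4.21.
Reliability = 4.21 / 4.66 = 0.903.

0.903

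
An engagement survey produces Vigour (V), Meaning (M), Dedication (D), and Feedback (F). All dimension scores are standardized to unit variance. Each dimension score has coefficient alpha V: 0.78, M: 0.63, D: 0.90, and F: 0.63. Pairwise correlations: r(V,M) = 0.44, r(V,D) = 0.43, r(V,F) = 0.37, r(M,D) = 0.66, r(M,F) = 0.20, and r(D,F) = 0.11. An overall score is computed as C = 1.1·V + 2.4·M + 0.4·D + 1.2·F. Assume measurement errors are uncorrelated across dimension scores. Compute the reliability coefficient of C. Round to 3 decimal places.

Var(C) = 1.1² + 2.4² + 0.4² + 1.2² + 2·[2.64·0.44 + 0.44·0.43 + 1.32·0.37 + 0.96·0.66 + 2.88·0.20 + 0.48·0.11] = 8.57 + 6.2032 = 14.7732.
Because errors are independent across components, Cov(Tᵢ,Tⱼ) = Cov(Xᵢ,Xⱼ); the off-diagonal part of the true-score variance is the same as above.
True-score variance = [1.1²·0.78 + 2.4²·0.63 + 0.4²·0.90 + 1.2²·0.63] + 6.2032 = 5.6238 + 6.2032 = 11.827.
Reliability = 11.827 / 14.7732 = 0.801.

0.801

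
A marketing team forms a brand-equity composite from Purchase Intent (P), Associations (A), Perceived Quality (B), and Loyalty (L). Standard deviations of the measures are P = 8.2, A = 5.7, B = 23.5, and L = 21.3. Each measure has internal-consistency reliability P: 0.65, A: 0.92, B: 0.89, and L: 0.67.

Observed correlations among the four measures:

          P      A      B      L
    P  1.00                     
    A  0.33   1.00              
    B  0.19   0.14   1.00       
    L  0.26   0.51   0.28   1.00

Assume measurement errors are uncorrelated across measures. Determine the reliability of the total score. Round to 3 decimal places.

Var(P+A+B+L) = 8.2² + 5.7² + 23.5² + 21.3² + 2·[8.2·5.7·0.33 + 8.2·23.5·0.19 + 8.2·21.3·0.26 + 5.7·23.5·0.14 + 5.7·21.3·0.51 + 23.5·21.3·0.28] = 1105.67 + 636.55 = 1742.22.
Because errors are independent across components, Cov(Tᵢ,Tⱼ) = Cov(Xᵢ,Xⱼ); the off-diagonal part of the true-score variance is the same as above.
True-score variance = [8.2²·0.65 + 5.7²·0.92 + 23.5²·0.89 + 21.3²·0.67] + 636.55 = 869.072 + 636.55 = 1505.62.
Reliability = 1505.62 / 1742.22 = 0.864.

0.864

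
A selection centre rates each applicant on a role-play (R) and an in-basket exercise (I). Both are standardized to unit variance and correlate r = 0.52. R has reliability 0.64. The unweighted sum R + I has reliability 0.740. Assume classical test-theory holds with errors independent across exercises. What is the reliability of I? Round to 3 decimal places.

Var(R+I) = 2 + 2·0.52 = 3.040.
True-score variance = ρ_R + ρ_I + 2·0.52, so 0.740 = (0.64 + ρ_I + 1.04) / 3.040.
ρ_I = 0.740·3.040 − 0.64 − 1.04 = 0.570.

0.570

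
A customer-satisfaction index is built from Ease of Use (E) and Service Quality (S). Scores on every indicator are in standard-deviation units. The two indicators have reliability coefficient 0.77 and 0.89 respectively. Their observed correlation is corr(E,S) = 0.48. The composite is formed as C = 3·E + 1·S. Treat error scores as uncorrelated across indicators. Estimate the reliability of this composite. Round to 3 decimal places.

Var(C) = 3² + 1 + 2·[3·0.48] = 10 + 2.88 = 12.88.
Because errors are independent across components, Cov(Tᵢ,Tⱼ) = Cov(Xᵢ,Xⱼ); the off-diagonal part of the true-score variance is the same as above.
True-score variance = [3²·0.77 + 0.89] + 2.88 = 7.82 + 2.88 = 10.7.
Reliability = 10.7 / 12.88 = 0.831.

0.831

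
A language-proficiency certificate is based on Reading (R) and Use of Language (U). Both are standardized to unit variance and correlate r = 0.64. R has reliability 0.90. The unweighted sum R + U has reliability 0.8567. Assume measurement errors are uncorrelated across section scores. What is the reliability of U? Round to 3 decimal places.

Var(R+U) = 2 + 2·0.64 = 3.280.
True-score variance = ρ_R + ρ_U + 2·0.64, so 0.8567 = (0.90 + ρ_U + 1.28) / 3.280.
ρ_U = 0.8567·3.280 − 0.90 − 1.28 = 0.630.

0.630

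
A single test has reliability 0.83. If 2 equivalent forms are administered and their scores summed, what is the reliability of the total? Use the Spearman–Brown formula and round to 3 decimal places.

0.907

ρ_k = kρ / (1 + (k−1)ρ) = 2·0.83 / (1 + 1·0.83) = 1.660 / 1.830 = 0.907.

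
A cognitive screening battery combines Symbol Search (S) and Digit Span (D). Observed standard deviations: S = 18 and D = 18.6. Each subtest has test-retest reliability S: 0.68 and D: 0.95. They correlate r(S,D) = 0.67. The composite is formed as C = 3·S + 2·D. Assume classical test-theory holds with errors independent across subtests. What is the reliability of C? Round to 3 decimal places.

0.857

Var(C) = 3²·18² + 2²·18.6² + 2·[6·18·18.6·0.67] = 4299.84 + 2691.79 = 6991.63.
Because errors are independent across components, Cov(Tᵢ,Tⱼ) = Cov(Xᵢ,Xⱼ); the off-diagonal part of the true-score variance is the same as above.
True-score variance = [3²·18²·0.68 + 2²·18.6²·0.95] + 2691.79 = 3297.53 + 2691.79 = 5989.32.
Reliability = 5989.32 / 6991.63 = 0.857.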